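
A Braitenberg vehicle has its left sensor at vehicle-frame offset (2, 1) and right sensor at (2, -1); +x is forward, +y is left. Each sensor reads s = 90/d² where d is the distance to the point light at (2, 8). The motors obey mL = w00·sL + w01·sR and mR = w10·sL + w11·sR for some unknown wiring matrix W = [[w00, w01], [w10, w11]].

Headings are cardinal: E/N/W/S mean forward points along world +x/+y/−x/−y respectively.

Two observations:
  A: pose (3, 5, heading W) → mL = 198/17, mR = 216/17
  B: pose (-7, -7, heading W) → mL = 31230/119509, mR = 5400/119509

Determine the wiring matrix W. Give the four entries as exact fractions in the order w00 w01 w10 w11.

1/2 1/2 -1 1

obs A: pose=(3,5,W) → sL=90/17, sR=18, mL=198/17, mR=216/17
obs B: pose=(-7,-7,W) → sL=90/377, sR=90/317, mL=31230/119509, mR=5400/119509
sensor matrix S = [[90/17, 18], [90/377, 90/317]]; det S = -5676480/2031653
solve [mL_A; mL_B] = S·[w00; w01] and [mR_A; mR_B] = S·[w10; w11]:
  w00 = 1/2, w01 = 1/2, w10 = -1, w11 = 1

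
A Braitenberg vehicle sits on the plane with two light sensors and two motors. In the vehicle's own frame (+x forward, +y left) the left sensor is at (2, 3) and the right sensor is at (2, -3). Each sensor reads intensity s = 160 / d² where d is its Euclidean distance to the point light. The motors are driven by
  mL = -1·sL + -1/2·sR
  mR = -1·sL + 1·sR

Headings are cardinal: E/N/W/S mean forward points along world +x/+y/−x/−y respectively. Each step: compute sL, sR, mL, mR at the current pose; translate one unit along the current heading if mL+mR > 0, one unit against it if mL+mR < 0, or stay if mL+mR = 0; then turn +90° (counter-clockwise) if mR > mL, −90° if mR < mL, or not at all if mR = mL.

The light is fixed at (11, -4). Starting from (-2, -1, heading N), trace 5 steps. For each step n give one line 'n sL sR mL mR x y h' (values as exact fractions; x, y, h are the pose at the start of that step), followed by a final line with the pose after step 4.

0 160/281 32/25 -8496/7025 4992/7025 -2 -1 N
1 80/113 16/25 -2904/2825 -192/2825 -2 -2 W
2 160/81 32/45 -944/405 -512/405 -1 -2 S
3 20/17 8/5 -168/85 36/85 -1 -1 E
4 160/281 32/25 -8496/7025 4992/7025 -2 -1 N
final -2 -2 W

n=0: pose=(-2,-1,N); sL=160/281, sR=32/25; mL=-8496/7025, mR=4992/7025; mL+mR=-3504/7025 → advance -1; mR−mL=48/25 → turn +1·90°
n=1: pose=(-2,-2,W); sL=80/113, sR=16/25; mL=-2904/2825, mR=-192/2825; mL+mR=-3096/2825 → advance -1; mR−mL=24/25 → turn +1·90°
n=2: pose=(-1,-2,S); sL=160/81, sR=32/45; mL=-944/405, mR=-512/405; mL+mR=-1456/405 → advance -1; mR−mL=16/15 → turn +1·90°
n=3: pose=(-1,-1,E); sL=20/17, sR=8/5; mL=-168/85, mR=36/85; mL+mR=-132/85 → advance -1; mR−mL=12/5 → turn +1·90°
n=4: pose=(-2,-1,N); sL=160/281, sR=32/25; mL=-8496/7025, mR=4992/7025; mL+mR=-3504/7025 → advance -1; mR−mL=48/25 → turn +1·90°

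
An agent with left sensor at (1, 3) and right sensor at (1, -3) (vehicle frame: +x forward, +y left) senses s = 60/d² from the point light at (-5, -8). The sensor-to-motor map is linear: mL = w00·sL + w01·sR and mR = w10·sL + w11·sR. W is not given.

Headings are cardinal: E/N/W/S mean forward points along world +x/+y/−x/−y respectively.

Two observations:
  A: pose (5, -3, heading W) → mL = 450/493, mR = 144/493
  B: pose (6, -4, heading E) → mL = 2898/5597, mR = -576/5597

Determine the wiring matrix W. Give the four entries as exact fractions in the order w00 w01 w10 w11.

1 1/2 1 -1

obs A: pose=(5,-3,W) → sL=12/17, sR=12/29, mL=450/493, mR=144/493
obs B: pose=(6,-4,E) → sL=60/193, sR=12/29, mL=2898/5597, mR=-576/5597
sensor matrix S = [[12/17, 12/29], [60/193, 12/29]]; det S = 15552/95149
solve [mL_A; mL_B] = S·[w00; w01] and [mR_A; mR_B] = S·[w10; w11]:
  w00 = 1, w01 = 1/2, w10 = 1, w11 = -1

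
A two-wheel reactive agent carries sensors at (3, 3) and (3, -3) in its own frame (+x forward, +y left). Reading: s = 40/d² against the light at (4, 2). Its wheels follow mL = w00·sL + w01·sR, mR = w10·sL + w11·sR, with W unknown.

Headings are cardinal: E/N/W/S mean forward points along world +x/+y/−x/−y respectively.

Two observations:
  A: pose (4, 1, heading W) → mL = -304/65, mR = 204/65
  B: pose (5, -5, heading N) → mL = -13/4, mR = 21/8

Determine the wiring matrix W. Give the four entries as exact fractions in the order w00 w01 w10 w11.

obs A: pose=(4,1,W) → sL=8/5, sR=40/13, mL=-304/65, mR=204/65
obs B: pose=(5,-5,N) → sL=2, sR=5/4, mL=-13/4, mR=21/8
sensor matrix S = [[8/5, 40/13], [2, 5/4]]; det S = -54/13
solve [mL_A; mL_B] = S·[w00; w01] and [mR_A; mR_B] = S·[w10; w11]:
  w00 = -1, w01 = -1, w10 = 1, w11 = 1/2

-1 -1 1 1/2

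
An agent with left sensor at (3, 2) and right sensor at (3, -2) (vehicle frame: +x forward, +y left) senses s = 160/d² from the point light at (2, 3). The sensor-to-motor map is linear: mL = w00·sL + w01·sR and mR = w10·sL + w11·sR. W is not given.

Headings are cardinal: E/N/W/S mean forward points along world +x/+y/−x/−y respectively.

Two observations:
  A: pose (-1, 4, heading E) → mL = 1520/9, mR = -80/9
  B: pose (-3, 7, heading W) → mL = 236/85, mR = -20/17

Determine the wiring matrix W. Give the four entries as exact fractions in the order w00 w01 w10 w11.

obs A: pose=(-1,4,E) → sL=160/9, sR=160, mL=1520/9, mR=-80/9
obs B: pose=(-3,7,W) → sL=40/17, sR=8/5, mL=236/85, mR=-20/17
sensor matrix S = [[160/9, 160], [40/17, 8/5]]; det S = -53248/153
solve [mL_A; mL_B] = S·[w00; w01] and [mR_A; mR_B] = S·[w10; w11]:
  w00 = 1/2, w01 = 1, w10 = -1/2, w11 = 0

1/2 1 -1/2 0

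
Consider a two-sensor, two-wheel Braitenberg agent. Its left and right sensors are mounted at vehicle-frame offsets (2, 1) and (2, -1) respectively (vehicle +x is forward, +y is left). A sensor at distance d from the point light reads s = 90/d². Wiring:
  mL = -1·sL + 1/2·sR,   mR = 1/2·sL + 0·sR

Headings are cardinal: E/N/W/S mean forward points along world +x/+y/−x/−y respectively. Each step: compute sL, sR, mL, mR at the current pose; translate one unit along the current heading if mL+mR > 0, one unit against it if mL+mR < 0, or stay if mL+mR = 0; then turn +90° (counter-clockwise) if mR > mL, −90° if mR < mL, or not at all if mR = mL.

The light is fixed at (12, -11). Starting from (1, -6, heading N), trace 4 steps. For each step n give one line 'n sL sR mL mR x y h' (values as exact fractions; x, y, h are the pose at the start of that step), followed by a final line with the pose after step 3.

0 90/193 90/149 -4725/28757 45/193 1 -6 N
1 45/97 45/109 -5445/21146 45/194 1 -5 W
2 90/97 90/137 -7965/13289 45/97 2 -5 S
3 45/64 9/10 -81/320 45/128 2 -4 E
final 3 -4 N

n=0: pose=(1,-6,N); sL=90/193, sR=90/149; mL=-4725/28757, mR=45/193; mL+mR=1980/28757 → advance +1; mR−mL=11430/28757 → turn +1·90°
n=1: pose=(1,-5,W); sL=45/97, sR=45/109; mL=-5445/21146, mR=45/194; mL+mR=-270/10573 → advance -1; mR−mL=5175/10573 → turn +1·90°
n=2: pose=(2,-5,S); sL=90/97, sR=90/137; mL=-7965/13289, mR=45/97; mL+mR=-1800/13289 → advance -1; mR−mL=14130/13289 → turn +1·90°
n=3: pose=(2,-4,E); sL=45/64, sR=9/10; mL=-81/320, mR=45/128; mL+mR=63/640 → advance +1; mR−mL=387/640 → turn +1·90°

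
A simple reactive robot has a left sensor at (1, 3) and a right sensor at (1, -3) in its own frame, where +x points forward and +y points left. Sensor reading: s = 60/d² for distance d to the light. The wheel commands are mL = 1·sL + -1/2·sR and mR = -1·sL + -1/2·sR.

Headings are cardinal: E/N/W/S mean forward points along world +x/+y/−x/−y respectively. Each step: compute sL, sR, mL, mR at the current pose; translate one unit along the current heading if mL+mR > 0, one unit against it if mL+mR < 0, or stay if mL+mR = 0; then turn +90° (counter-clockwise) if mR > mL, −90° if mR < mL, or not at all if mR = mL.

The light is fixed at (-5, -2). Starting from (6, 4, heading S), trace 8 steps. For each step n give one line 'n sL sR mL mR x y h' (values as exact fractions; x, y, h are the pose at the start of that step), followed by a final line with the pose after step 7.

0 60/221 60/89 -1290/19669 -11970/19669 6 4 S
1 15/29 3/10 213/580 -387/580 6 5 W
2 12/29 60/289 2598/8381 -4338/8381 7 5 N
3 6/25 30/89 159/2225 -909/2225 7 4 E
4 60/221 60/89 -1290/19669 -11970/19669 6 4 S
5 15/29 3/10 213/580 -387/580 6 5 W
6 12/29 60/289 2598/8381 -4338/8381 7 5 N
7 6/25 30/89 159/2225 -909/2225 7 4 E
final 6 4 S

n=0: pose=(6,4,S); sL=60/221, sR=60/89; mL=-1290/19669, mR=-11970/19669; mL+mR=-60/89 → advance -1; mR−mL=-120/221 → turn -1·90°
n=1: pose=(6,5,W); sL=15/29, sR=3/10; mL=213/580, mR=-387/580; mL+mR=-3/10 → advance -1; mR−mL=-30/29 → turn -1·90°
n=2: pose=(7,5,N); sL=12/29, sR=60/289; mL=2598/8381, mR=-4338/8381; mL+mR=-60/289 → advance -1; mR−mL=-24/29 → turn -1·90°
n=3: pose=(7,4,E); sL=6/25, sR=30/89; mL=159/2225, mR=-909/2225; mL+mR=-30/89 → advance -1; mR−mL=-12/25 → turn -1·90°
n=4: pose=(6,4,S); sL=60/221, sR=60/89; mL=-1290/19669, mR=-11970/19669; mL+mR=-60/89 → advance -1; mR−mL=-120/221 → turn -1·90°
n=5: pose=(6,5,W); sL=15/29, sR=3/10; mL=213/580, mR=-387/580; mL+mR=-3/10 → advance -1; mR−mL=-30/29 → turn -1·90°
n=6: pose=(7,5,N); sL=12/29, sR=60/289; mL=2598/8381, mR=-4338/8381; mL+mR=-60/289 → advance -1; mR−mL=-24/29 → turn -1·90°
n=7: pose=(7,4,E); sL=6/25, sR=30/89; mL=159/2225, mR=-909/2225; mL+mR=-30/89 → advance -1; mR−mL=-12/25 → turn -1·90°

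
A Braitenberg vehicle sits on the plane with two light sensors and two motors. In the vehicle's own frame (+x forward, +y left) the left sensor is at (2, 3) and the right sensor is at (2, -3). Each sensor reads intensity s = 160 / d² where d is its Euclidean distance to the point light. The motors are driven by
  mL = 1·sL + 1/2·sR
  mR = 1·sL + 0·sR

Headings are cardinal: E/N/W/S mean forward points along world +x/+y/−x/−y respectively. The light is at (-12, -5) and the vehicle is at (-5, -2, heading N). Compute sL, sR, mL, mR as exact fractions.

left sensor world pos  = (-8, 0); dL² = 41
right sensor world pos = (-2, 0); dR² = 125
sL = 160/41 = 160/41
sR = 160/125 = 32/25
mL = 1·sL + 1/2·sR = 4656/1025
mR = 1·sL + 0·sR = 160/41

160/41 32/25 4656/1025 160/41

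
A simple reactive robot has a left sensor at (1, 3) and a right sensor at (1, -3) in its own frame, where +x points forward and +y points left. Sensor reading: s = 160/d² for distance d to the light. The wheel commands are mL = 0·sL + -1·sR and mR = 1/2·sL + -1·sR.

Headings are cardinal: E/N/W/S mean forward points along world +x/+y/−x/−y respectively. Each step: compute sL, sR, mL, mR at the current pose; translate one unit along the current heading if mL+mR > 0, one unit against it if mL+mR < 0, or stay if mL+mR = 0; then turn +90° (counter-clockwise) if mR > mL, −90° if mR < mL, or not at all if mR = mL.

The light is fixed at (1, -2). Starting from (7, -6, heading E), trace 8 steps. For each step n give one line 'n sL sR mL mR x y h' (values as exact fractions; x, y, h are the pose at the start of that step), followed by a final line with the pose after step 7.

0 16/5 80/49 -80/49 -8/245 7 -6 E
1 160/13 160/73 -160/73 3760/949 6 -6 N
2 40/13 10 -10 -110/13 6 -5 W
3 160/97 32/5 -32/5 -2704/485 7 -5 S
4 16/5 80/37 -80/37 -104/185 7 -4 E
5 32 32/13 -32/13 176/13 6 -4 N
6 5 8 -8 -11/2 6 -3 W
7 32/17 160/13 -160/13 -2512/221 7 -3 S
final 7 -2 E

n=0: pose=(7,-6,E); sL=16/5, sR=80/49; mL=-80/49, mR=-8/245; mL+mR=-408/245 → advance -1; mR−mL=8/5 → turn +1·90°
n=1: pose=(6,-6,N); sL=160/13, sR=160/73; mL=-160/73, mR=3760/949; mL+mR=1680/949 → advance +1; mR−mL=80/13 → turn +1·90°
n=2: pose=(6,-5,W); sL=40/13, sR=10; mL=-10, mR=-110/13; mL+mR=-240/13 → advance -1; mR−mL=20/13 → turn +1·90°
n=3: pose=(7,-5,S); sL=160/97, sR=32/5; mL=-32/5, mR=-2704/485; mL+mR=-5808/485 → advance -1; mR−mL=80/97 → turn +1·90°
n=4: pose=(7,-4,E); sL=16/5, sR=80/37; mL=-80/37, mR=-104/185; mL+mR=-504/185 → advance -1; mR−mL=8/5 → turn +1·90°
n=5: pose=(6,-4,N); sL=32, sR=32/13; mL=-32/13, mR=176/13; mL+mR=144/13 → advance +1; mR−mL=16 → turn +1·90°
n=6: pose=(6,-3,W); sL=5, sR=8; mL=-8, mR=-11/2; mL+mR=-27/2 → advance -1; mR−mL=5/2 → turn +1·90°
n=7: pose=(7,-3,S); sL=32/17, sR=160/13; mL=-160/13, mR=-2512/221; mL+mR=-5232/221 → advance -1; mR−mL=16/17 → turn +1·90°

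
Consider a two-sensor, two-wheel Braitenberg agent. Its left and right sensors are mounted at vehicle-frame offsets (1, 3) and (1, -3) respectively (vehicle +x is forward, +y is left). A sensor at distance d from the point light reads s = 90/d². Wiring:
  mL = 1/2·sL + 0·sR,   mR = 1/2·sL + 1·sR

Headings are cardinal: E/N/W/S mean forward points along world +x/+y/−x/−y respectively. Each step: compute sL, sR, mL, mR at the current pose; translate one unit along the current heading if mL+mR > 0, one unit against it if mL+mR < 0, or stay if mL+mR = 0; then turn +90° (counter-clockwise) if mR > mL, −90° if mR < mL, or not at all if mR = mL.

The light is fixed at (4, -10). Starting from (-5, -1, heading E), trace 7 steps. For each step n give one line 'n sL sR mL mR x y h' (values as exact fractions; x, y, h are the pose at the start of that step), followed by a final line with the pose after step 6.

n=0: pose=(-5,-1,E); sL=45/104, sR=9/10; mL=45/208, mR=1161/1040; mL+mR=693/520 → advance +1; mR−mL=9/10 → turn +1·90°
n=1: pose=(-4,-1,N); sL=90/221, sR=18/25; mL=45/221, mR=5103/5525; mL+mR=6228/5525 → advance +1; mR−mL=18/25 → turn +1·90°
n=2: pose=(-4,0,W); sL=9/13, sR=9/25; mL=9/26, mR=459/650; mL+mR=342/325 → advance +1; mR−mL=9/25 → turn +1·90°
n=3: pose=(-5,0,S); sL=10/13, sR=2/5; mL=5/13, mR=51/65; mL+mR=76/65 → advance +1; mR−mL=2/5 → turn +1·90°
n=4: pose=(-5,-1,E); sL=45/104, sR=9/10; mL=45/208, mR=1161/1040; mL+mR=693/520 → advance +1; mR−mL=9/10 → turn +1·90°
n=5: pose=(-4,-1,N); sL=90/221, sR=18/25; mL=45/221, mR=5103/5525; mL+mR=6228/5525 → advance +1; mR−mL=18/25 → turn +1·90°
n=6: pose=(-4,0,W); sL=9/13, sR=9/25; mL=9/26, mR=459/650; mL+mR=342/325 → advance +1; mR−mL=9/25 → turn +1·90°

0 45/104 9/10 45/208 1161/1040 -5 -1 E
1 90/221 18/25 45/221 5103/5525 -4 -1 N
2 9/13 9/25 9/26 459/650 -4 0 W
3 10/13 2/5 5/13 51/65 -5 0 S
4 45/104 9/10 45/208 1161/1040 -5 -1 E
5 90/221 18/25 45/221 5103/5525 -4 -1 N
6 9/13 9/25 9/26 459/650 -4 0 W
final -5 0 S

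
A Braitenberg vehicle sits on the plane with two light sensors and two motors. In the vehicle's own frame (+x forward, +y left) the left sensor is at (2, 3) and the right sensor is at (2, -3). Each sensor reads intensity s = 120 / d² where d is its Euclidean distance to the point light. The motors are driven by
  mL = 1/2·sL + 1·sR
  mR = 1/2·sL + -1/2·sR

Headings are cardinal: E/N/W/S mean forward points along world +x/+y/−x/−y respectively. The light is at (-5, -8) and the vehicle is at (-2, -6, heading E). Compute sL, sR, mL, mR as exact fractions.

left sensor world pos  = (0, -3); dL² = 50
right sensor world pos = (0, -9); dR² = 26
sL = 120/50 = 12/5
sR = 120/26 = 60/13
mL = 1/2·sL + 1·sR = 378/65
mR = 1/2·sL + -1/2·sR = -72/65

12/5 60/13 378/65 -72/65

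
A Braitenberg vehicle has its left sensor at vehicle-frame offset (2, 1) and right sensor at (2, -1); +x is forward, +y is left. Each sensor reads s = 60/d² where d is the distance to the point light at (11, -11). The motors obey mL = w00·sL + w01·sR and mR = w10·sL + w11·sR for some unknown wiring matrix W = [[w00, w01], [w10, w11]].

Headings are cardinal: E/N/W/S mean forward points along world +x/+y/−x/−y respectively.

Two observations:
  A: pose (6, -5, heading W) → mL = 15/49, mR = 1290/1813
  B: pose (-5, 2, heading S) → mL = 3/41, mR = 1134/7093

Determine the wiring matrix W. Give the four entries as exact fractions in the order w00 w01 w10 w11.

0 1/2 1/2 1/2

obs A: pose=(6,-5,W) → sL=30/37, sR=30/49, mL=15/49, mR=1290/1813
obs B: pose=(-5,2,S) → sL=30/173, sR=6/41, mL=3/41, mR=1134/7093
sensor matrix S = [[30/37, 30/49], [30/173, 6/41]]; det S = 160560/12859609
solve [mL_A; mL_B] = S·[w00; w01] and [mR_A; mR_B] = S·[w10; w11]:
  w00 = 0, w01 = 1/2, w10 = 1/2, w11 = 1/2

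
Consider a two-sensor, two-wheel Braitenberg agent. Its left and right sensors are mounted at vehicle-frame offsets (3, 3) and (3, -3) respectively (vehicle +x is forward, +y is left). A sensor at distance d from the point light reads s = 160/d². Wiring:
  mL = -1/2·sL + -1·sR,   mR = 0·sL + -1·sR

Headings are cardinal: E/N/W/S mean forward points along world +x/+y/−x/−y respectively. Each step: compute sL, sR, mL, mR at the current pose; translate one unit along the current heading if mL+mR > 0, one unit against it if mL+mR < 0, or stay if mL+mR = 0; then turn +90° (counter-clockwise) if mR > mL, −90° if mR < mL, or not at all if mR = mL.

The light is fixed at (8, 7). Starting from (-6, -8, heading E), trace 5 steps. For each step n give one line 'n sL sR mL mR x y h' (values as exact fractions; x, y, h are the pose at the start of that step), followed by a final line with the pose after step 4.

0 32/53 32/89 -3120/4717 -32/89 -6 -8 E
1 40/117 5/9 -85/117 -5/9 -7 -8 N
2 32/137 160/493 -29808/67541 -160/493 -7 -9 W
3 80/241 16/65 -6456/15665 -16/65 -6 -9 S
4 32/53 32/89 -3120/4717 -32/89 -6 -8 E
final -7 -8 N

n=0: pose=(-6,-8,E); sL=32/53, sR=32/89; mL=-3120/4717, mR=-32/89; mL+mR=-4816/4717 → advance -1; mR−mL=16/53 → turn +1·90°
n=1: pose=(-7,-8,N); sL=40/117, sR=5/9; mL=-85/117, mR=-5/9; mL+mR=-50/39 → advance -1; mR−mL=20/117 → turn +1·90°
n=2: pose=(-7,-9,W); sL=32/137, sR=160/493; mL=-29808/67541, mR=-160/493; mL+mR=-51728/67541 → advance -1; mR−mL=16/137 → turn +1·90°
n=3: pose=(-6,-9,S); sL=80/241, sR=16/65; mL=-6456/15665, mR=-16/65; mL+mR=-10312/15665 → advance -1; mR−mL=40/241 → turn +1·90°
n=4: pose=(-6,-8,E); sL=32/53, sR=32/89; mL=-3120/4717, mR=-32/89; mL+mR=-4816/4717 → advance -1; mR−mL=16/53 → turn +1·90°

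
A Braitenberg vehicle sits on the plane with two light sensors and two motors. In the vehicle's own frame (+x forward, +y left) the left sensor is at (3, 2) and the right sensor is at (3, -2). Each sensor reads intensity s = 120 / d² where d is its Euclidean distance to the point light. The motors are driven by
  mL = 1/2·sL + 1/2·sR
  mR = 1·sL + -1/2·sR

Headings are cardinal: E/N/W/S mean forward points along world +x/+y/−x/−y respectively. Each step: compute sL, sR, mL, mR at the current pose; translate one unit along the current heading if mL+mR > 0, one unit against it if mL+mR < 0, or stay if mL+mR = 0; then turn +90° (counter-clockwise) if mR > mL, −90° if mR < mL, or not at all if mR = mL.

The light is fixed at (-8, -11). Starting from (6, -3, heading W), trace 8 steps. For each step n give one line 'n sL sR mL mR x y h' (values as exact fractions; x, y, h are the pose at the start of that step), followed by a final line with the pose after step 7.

n=0: pose=(6,-3,W); sL=120/157, sR=120/221; mL=22680/34697, mR=17100/34697; mL+mR=180/157 → advance +1; mR−mL=-5580/34697 → turn -1·90°
n=1: pose=(5,-3,N); sL=60/121, sR=60/173; mL=8820/20933, mR=6750/20933; mL+mR=90/121 → advance +1; mR−mL=-2070/20933 → turn -1·90°
n=2: pose=(5,-2,E); sL=120/377, sR=24/61; mL=8184/22997, mR=2796/22997; mL+mR=180/377 → advance +1; mR−mL=-5388/22997 → turn -1·90°
n=3: pose=(6,-2,S); sL=30/73, sR=2/3; mL=118/219, mR=17/219; mL+mR=45/73 → advance +1; mR−mL=-101/219 → turn -1·90°
n=4: pose=(6,-3,W); sL=120/157, sR=120/221; mL=22680/34697, mR=17100/34697; mL+mR=180/157 → advance +1; mR−mL=-5580/34697 → turn -1·90°
n=5: pose=(5,-3,N); sL=60/121, sR=60/173; mL=8820/20933, mR=6750/20933; mL+mR=90/121 → advance +1; mR−mL=-2070/20933 → turn -1·90°
n=6: pose=(5,-2,E); sL=120/377, sR=24/61; mL=8184/22997, mR=2796/22997; mL+mR=180/377 → advance +1; mR−mL=-5388/22997 → turn -1·90°
n=7: pose=(6,-2,S); sL=30/73, sR=2/3; mL=118/219, mR=17/219; mL+mR=45/73 → advance +1; mR−mL=-101/219 → turn -1·90°

0 120/157 120/221 22680/34697 17100/34697 6 -3 W
1 60/121 60/173 8820/20933 6750/20933 5 -3 N
2 120/377 24/61 8184/22997 2796/22997 5 -2 E
3 30/73 2/3 118/219 17/219 6 -2 S
4 120/157 120/221 22680/34697 17100/34697 6 -3 W
5 60/121 60/173 8820/20933 6750/20933 5 -3 N
6 120/377 24/61 8184/22997 2796/22997 5 -2 E
7 30/73 2/3 118/219 17/219 6 -2 S
final 6 -3 W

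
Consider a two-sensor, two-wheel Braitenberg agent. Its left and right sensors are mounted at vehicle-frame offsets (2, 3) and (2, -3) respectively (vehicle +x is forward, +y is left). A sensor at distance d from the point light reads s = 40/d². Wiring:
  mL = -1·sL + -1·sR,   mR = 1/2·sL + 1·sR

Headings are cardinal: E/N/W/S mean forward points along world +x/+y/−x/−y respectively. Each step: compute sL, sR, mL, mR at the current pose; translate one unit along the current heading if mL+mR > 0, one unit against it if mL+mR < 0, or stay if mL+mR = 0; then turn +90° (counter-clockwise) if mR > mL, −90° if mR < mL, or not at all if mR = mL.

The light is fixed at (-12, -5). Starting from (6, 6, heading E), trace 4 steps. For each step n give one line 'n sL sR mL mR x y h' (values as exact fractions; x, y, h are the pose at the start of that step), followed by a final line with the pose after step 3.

n=0: pose=(6,6,E); sL=10/149, sR=5/58; mL=-1325/8642, mR=1035/8642; mL+mR=-5/149 → advance -1; mR−mL=1180/4321 → turn +1·90°
n=1: pose=(5,6,N); sL=8/73, sR=40/569; mL=-7472/41537, mR=5196/41537; mL+mR=-4/73 → advance -1; mR−mL=12668/41537 → turn +1·90°
n=2: pose=(5,5,W); sL=20/137, sR=20/197; mL=-6680/26989, mR=4710/26989; mL+mR=-10/137 → advance -1; mR−mL=11390/26989 → turn +1·90°
n=3: pose=(6,5,S); sL=8/101, sR=40/289; mL=-6352/29189, mR=5196/29189; mL+mR=-4/101 → advance -1; mR−mL=11548/29189 → turn +1·90°

0 10/149 5/58 -1325/8642 1035/8642 6 6 E
1 8/73 40/569 -7472/41537 5196/41537 5 6 N
2 20/137 20/197 -6680/26989 4710/26989 5 5 W
3 8/101 40/289 -6352/29189 5196/29189 6 5 S
final 6 6 E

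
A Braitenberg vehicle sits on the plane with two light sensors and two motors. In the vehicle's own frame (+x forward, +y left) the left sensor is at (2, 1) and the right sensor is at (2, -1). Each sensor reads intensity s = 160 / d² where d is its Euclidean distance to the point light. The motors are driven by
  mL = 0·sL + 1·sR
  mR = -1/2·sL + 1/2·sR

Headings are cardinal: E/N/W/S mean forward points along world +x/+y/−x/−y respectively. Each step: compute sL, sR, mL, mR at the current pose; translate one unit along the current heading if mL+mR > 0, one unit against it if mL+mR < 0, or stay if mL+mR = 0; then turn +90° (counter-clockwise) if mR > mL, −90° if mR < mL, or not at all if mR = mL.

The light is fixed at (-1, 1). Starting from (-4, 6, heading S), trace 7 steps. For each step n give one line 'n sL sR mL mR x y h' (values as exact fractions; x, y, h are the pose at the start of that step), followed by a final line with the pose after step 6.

0 160/13 32/5 32/5 -192/65 -4 6 S
1 80/17 16/5 16/5 -64/85 -4 5 W
2 160/61 32/9 32/9 256/549 -5 5 N
3 4 8 8 2 -5 6 E
4 160/13 32/5 32/5 -192/65 -4 6 S
5 80/17 16/5 16/5 -64/85 -4 5 W
6 160/61 32/9 32/9 256/549 -5 5 N
final -5 6 E

n=0: pose=(-4,6,S); sL=160/13, sR=32/5; mL=32/5, mR=-192/65; mL+mR=224/65 → advance +1; mR−mL=-608/65 → turn -1·90°
n=1: pose=(-4,5,W); sL=80/17, sR=16/5; mL=16/5, mR=-64/85; mL+mR=208/85 → advance +1; mR−mL=-336/85 → turn -1·90°
n=2: pose=(-5,5,N); sL=160/61, sR=32/9; mL=32/9, mR=256/549; mL+mR=736/183 → advance +1; mR−mL=-1696/549 → turn -1·90°
n=3: pose=(-5,6,E); sL=4, sR=8; mL=8, mR=2; mL+mR=10 → advance +1; mR−mL=-6 → turn -1·90°
n=4: pose=(-4,6,S); sL=160/13, sR=32/5; mL=32/5, mR=-192/65; mL+mR=224/65 → advance +1; mR−mL=-608/65 → turn -1·90°
n=5: pose=(-4,5,W); sL=80/17, sR=16/5; mL=16/5, mR=-64/85; mL+mR=208/85 → advance +1; mR−mL=-336/85 → turn -1·90°
n=6: pose=(-5,5,N); sL=160/61, sR=32/9; mL=32/9, mR=256/549; mL+mR=736/183 → advance +1; mR−mL=-1696/549 → turn -1·90°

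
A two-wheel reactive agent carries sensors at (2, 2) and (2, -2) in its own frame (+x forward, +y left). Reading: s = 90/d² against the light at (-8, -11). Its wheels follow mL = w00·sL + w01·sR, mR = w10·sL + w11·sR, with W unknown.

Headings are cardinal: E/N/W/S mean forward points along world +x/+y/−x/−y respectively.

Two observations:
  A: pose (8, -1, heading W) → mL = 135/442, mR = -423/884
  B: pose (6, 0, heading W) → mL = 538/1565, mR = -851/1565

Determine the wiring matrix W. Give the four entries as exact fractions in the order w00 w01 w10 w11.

obs A: pose=(8,-1,W) → sL=9/26, sR=9/34, mL=135/442, mR=-423/884
obs B: pose=(6,0,W) → sL=2/5, sR=90/313, mL=538/1565, mR=-851/1565
sensor matrix S = [[9/26, 9/34], [2/5, 90/313]]; det S = -2196/345865
solve [mL_A; mL_B] = S·[w00; w01] and [mR_A; mR_B] = S·[w10; w11]:
  w00 = 1/2, w01 = 1/2, w10 = -1, w11 = -1/2

1/2 1/2 -1 -1/2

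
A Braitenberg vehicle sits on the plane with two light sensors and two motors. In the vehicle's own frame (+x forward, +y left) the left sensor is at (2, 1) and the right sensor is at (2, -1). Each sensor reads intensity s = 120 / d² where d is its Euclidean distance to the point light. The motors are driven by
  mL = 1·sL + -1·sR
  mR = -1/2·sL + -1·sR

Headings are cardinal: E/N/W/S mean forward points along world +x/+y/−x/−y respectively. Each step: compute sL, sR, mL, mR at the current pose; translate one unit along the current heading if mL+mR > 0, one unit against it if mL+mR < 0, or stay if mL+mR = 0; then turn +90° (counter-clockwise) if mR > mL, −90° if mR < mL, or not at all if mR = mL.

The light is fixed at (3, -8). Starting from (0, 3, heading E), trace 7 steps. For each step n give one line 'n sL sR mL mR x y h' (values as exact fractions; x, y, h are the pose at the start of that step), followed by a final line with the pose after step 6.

0 24/29 120/101 -1056/2929 -4692/2929 0 3 E
1 4/3 60/53 32/159 -286/159 -1 3 S
2 120/157 24/41 1152/6437 -6228/6437 -1 4 W
3 30/53 3/5 -9/265 -234/265 0 4 N
4 24/29 120/101 -1056/2929 -4692/2929 0 3 E
5 4/3 60/53 32/159 -286/159 -1 3 S
6 120/157 24/41 1152/6437 -6228/6437 -1 4 W
final 0 4 N

n=0: pose=(0,3,E); sL=24/29, sR=120/101; mL=-1056/2929, mR=-4692/2929; mL+mR=-5748/2929 → advance -1; mR−mL=-36/29 → turn -1·90°
n=1: pose=(-1,3,S); sL=4/3, sR=60/53; mL=32/159, mR=-286/159; mL+mR=-254/159 → advance -1; mR−mL=-2 → turn -1·90°
n=2: pose=(-1,4,W); sL=120/157, sR=24/41; mL=1152/6437, mR=-6228/6437; mL+mR=-5076/6437 → advance -1; mR−mL=-180/157 → turn -1·90°
n=3: pose=(0,4,N); sL=30/53, sR=3/5; mL=-9/265, mR=-234/265; mL+mR=-243/265 → advance -1; mR−mL=-45/53 → turn -1·90°
n=4: pose=(0,3,E); sL=24/29, sR=120/101; mL=-1056/2929, mR=-4692/2929; mL+mR=-5748/2929 → advance -1; mR−mL=-36/29 → turn -1·90°
n=5: pose=(-1,3,S); sL=4/3, sR=60/53; mL=32/159, mR=-286/159; mL+mR=-254/159 → advance -1; mR−mL=-2 → turn -1·90°
n=6: pose=(-1,4,W); sL=120/157, sR=24/41; mL=1152/6437, mR=-6228/6437; mL+mR=-5076/6437 → advance -1; mR−mL=-180/157 → turn -1·90°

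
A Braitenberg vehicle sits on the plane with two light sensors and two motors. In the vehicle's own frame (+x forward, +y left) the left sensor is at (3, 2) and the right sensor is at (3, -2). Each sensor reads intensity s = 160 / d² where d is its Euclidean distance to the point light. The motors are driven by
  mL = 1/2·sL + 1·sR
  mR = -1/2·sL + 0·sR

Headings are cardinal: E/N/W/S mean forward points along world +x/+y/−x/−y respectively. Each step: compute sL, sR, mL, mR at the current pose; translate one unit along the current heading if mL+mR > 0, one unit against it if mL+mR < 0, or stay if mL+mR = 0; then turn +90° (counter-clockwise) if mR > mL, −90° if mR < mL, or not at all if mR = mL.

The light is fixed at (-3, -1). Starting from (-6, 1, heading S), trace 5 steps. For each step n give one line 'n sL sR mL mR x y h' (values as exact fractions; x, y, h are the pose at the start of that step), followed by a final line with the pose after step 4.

n=0: pose=(-6,1,S); sL=80, sR=80/13; mL=600/13, mR=-40; mL+mR=80/13 → advance +1; mR−mL=-1120/13 → turn -1·90°
n=1: pose=(-6,0,W); sL=160/37, sR=32/9; mL=1904/333, mR=-80/37; mL+mR=32/9 → advance +1; mR−mL=-2624/333 → turn -1·90°
n=2: pose=(-7,0,N); sL=40/13, sR=8; mL=124/13, mR=-20/13; mL+mR=8 → advance +1; mR−mL=-144/13 → turn -1·90°
n=3: pose=(-7,1,E); sL=160/17, sR=160; mL=2800/17, mR=-80/17; mL+mR=160 → advance +1; mR−mL=-2880/17 → turn -1·90°
n=4: pose=(-6,1,S); sL=80, sR=80/13; mL=600/13, mR=-40; mL+mR=80/13 → advance +1; mR−mL=-1120/13 → turn -1·90°

0 80 80/13 600/13 -40 -6 1 S
1 160/37 32/9 1904/333 -80/37 -6 0 W
2 40/13 8 124/13 -20/13 -7 0 N
3 160/17 160 2800/17 -80/17 -7 1 E
4 80 80/13 600/13 -40 -6 1 S
final -6 0 W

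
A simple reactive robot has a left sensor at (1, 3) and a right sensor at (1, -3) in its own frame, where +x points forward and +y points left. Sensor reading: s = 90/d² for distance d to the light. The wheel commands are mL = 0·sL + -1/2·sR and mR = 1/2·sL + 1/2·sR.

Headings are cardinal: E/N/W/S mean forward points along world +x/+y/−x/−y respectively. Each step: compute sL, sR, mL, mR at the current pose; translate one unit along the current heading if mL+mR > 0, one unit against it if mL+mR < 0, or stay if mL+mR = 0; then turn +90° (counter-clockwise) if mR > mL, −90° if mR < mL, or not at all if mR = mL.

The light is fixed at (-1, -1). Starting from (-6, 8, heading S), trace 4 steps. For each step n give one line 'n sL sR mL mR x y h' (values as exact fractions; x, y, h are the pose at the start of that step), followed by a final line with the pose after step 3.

0 45/34 45/64 -45/128 2205/2176 -6 8 S
1 90/137 90/41 -45/41 8010/5617 -6 7 E
2 9/13 45/41 -45/82 477/533 -5 7 N
3 90/61 90/169 -45/169 10350/10309 -5 8 W
final -6 8 S

n=0: pose=(-6,8,S); sL=45/34, sR=45/64; mL=-45/128, mR=2205/2176; mL+mR=45/68 → advance +1; mR−mL=1485/1088 → turn +1·90°
n=1: pose=(-6,7,E); sL=90/137, sR=90/41; mL=-45/41, mR=8010/5617; mL+mR=45/137 → advance +1; mR−mL=14175/5617 → turn +1·90°
n=2: pose=(-5,7,N); sL=9/13, sR=45/41; mL=-45/82, mR=477/533; mL+mR=9/26 → advance +1; mR−mL=1539/1066 → turn +1·90°
n=3: pose=(-5,8,W); sL=90/61, sR=90/169; mL=-45/169, mR=10350/10309; mL+mR=45/61 → advance +1; mR−mL=13095/10309 → turn +1·90°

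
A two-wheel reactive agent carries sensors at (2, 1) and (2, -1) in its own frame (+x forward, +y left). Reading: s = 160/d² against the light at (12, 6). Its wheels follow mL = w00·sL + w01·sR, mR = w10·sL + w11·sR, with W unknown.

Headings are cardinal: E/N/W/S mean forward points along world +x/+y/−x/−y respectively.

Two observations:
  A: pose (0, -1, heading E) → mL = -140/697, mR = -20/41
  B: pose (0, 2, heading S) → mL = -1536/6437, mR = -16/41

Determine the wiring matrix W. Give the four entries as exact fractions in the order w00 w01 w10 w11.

obs A: pose=(0,-1,E) → sL=20/17, sR=40/41, mL=-140/697, mR=-20/41
obs B: pose=(0,2,S) → sL=160/157, sR=32/41, mL=-1536/6437, mR=-16/41
sensor matrix S = [[20/17, 40/41], [160/157, 32/41]]; det S = -8320/109429
solve [mL_A; mL_B] = S·[w00; w01] and [mR_A; mR_B] = S·[w10; w11]:
  w00 = -1, w01 = 1, w10 = 0, w11 = -1/2

-1 1 0 -1/2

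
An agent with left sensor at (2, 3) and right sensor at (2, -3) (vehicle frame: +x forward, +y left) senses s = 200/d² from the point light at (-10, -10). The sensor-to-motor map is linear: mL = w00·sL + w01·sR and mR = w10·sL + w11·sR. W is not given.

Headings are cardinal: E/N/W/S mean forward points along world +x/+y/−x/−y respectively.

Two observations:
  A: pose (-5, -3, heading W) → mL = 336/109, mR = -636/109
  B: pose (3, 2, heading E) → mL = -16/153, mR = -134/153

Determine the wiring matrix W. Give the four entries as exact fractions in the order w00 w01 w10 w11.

obs A: pose=(-5,-3,W) → sL=8, sR=200/109, mL=336/109, mR=-636/109
obs B: pose=(3,2,E) → sL=4/9, sR=100/153, mL=-16/153, mR=-134/153
sensor matrix S = [[8, 200/109], [4/9, 100/153]]; det S = 73600/16677
solve [mL_A; mL_B] = S·[w00; w01] and [mR_A; mR_B] = S·[w10; w11]:
  w00 = 1/2, w01 = -1/2, w10 = -1/2, w11 = -1

1/2 -1/2 -1/2 -1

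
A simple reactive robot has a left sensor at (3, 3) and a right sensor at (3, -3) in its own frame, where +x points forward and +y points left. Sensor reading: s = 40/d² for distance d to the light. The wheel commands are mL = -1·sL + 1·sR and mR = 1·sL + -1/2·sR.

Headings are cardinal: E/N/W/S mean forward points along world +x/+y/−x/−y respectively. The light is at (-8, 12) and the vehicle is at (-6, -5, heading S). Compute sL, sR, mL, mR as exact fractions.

8/85 40/401 192/34085 1508/34085

left sensor world pos  = (-3, -8); dL² = 425
right sensor world pos = (-9, -8); dR² = 401
sL = 40/425 = 8/85
sR = 40/401 = 40/401
mL = -1·sL + 1·sR = 192/34085
mR = 1·sL + -1/2·sR = 1508/34085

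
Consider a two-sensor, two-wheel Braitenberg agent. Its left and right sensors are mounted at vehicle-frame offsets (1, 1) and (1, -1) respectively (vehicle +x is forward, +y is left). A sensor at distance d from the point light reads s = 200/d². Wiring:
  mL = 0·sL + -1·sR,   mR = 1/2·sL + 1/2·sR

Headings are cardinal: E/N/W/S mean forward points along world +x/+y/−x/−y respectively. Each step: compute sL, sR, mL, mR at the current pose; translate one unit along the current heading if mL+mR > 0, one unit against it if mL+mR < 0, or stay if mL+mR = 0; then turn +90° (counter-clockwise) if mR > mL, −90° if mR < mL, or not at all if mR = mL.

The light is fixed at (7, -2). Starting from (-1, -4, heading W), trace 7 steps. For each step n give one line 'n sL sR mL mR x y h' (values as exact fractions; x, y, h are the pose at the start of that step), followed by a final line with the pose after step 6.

0 20/9 100/41 -100/41 860/369 -1 -4 W
1 40/9 200/73 -200/73 2360/657 0 -4 S
2 5 50/13 -50/13 115/26 0 -5 E
3 200/53 200/29 -200/29 8200/1537 1 -5 N
4 100/37 100/29 -100/29 3300/1073 1 -6 W
5 200/41 200/61 -200/61 10200/2501 2 -6 S
6 25/4 50/13 -50/13 525/104 2 -7 E
final 3 -7 N

n=0: pose=(-1,-4,W); sL=20/9, sR=100/41; mL=-100/41, mR=860/369; mL+mR=-40/369 → advance -1; mR−mL=1760/369 → turn +1·90°
n=1: pose=(0,-4,S); sL=40/9, sR=200/73; mL=-200/73, mR=2360/657; mL+mR=560/657 → advance +1; mR−mL=4160/657 → turn +1·90°
n=2: pose=(0,-5,E); sL=5, sR=50/13; mL=-50/13, mR=115/26; mL+mR=15/26 → advance +1; mR−mL=215/26 → turn +1·90°
n=3: pose=(1,-5,N); sL=200/53, sR=200/29; mL=-200/29, mR=8200/1537; mL+mR=-2400/1537 → advance -1; mR−mL=18800/1537 → turn +1·90°
n=4: pose=(1,-6,W); sL=100/37, sR=100/29; mL=-100/29, mR=3300/1073; mL+mR=-400/1073 → advance -1; mR−mL=7000/1073 → turn +1·90°
n=5: pose=(2,-6,S); sL=200/41, sR=200/61; mL=-200/61, mR=10200/2501; mL+mR=2000/2501 → advance +1; mR−mL=18400/2501 → turn +1·90°
n=6: pose=(2,-7,E); sL=25/4, sR=50/13; mL=-50/13, mR=525/104; mL+mR=125/104 → advance +1; mR−mL=925/104 → turn +1·90°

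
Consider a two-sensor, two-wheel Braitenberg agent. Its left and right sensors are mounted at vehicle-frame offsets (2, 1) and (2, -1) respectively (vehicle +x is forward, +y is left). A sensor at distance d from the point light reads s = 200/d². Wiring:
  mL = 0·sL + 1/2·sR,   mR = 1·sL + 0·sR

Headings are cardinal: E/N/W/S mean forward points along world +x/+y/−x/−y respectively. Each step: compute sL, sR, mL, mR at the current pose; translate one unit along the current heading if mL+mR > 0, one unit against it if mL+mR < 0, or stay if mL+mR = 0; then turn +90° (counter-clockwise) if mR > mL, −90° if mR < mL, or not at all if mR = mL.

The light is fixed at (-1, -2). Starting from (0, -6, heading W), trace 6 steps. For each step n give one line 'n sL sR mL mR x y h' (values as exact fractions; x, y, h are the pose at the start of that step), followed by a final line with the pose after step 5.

n=0: pose=(0,-6,W); sL=100/13, sR=20; mL=10, mR=100/13; mL+mR=230/13 → advance +1; mR−mL=-30/13 → turn -1·90°
n=1: pose=(-1,-6,N); sL=40, sR=40; mL=20, mR=40; mL+mR=60 → advance +1; mR−mL=20 → turn +1·90°
n=2: pose=(-1,-5,W); sL=10, sR=25; mL=25/2, mR=10; mL+mR=45/2 → advance +1; mR−mL=-5/2 → turn -1·90°
n=3: pose=(-2,-5,N); sL=40, sR=200; mL=100, mR=40; mL+mR=140 → advance +1; mR−mL=-60 → turn -1·90°
n=4: pose=(-2,-4,E); sL=100, sR=20; mL=10, mR=100; mL+mR=110 → advance +1; mR−mL=90 → turn +1·90°
n=5: pose=(-1,-4,N); sL=200, sR=200; mL=100, mR=200; mL+mR=300 → advance +1; mR−mL=100 → turn +1·90°

0 100/13 20 10 100/13 0 -6 W
1 40 40 20 40 -1 -6 N
2 10 25 25/2 10 -1 -5 W
3 40 200 100 40 -2 -5 N
4 100 20 10 100 -2 -4 E
5 200 200 100 200 -1 -4 N
final -1 -3 W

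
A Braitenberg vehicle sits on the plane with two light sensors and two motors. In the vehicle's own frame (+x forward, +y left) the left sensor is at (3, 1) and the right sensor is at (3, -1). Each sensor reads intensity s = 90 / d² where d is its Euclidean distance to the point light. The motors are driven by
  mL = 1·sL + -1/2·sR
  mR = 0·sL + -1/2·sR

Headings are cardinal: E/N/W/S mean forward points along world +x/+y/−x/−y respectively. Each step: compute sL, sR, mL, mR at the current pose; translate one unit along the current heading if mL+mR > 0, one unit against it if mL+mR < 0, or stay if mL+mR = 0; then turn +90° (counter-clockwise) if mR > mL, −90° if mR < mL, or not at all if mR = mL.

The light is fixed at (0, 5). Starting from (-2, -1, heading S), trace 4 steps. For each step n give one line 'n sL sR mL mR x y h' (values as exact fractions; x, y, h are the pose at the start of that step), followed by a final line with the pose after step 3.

n=0: pose=(-2,-1,S); sL=45/41, sR=1; mL=49/82, mR=-1/2; mL+mR=4/41 → advance +1; mR−mL=-45/41 → turn -1·90°
n=1: pose=(-2,-2,W); sL=90/89, sR=90/61; mL=1485/5429, mR=-45/61; mL+mR=-2520/5429 → advance -1; mR−mL=-90/89 → turn -1·90°
n=2: pose=(-1,-2,N); sL=9/2, sR=45/8; mL=27/16, mR=-45/16; mL+mR=-9/8 → advance -1; mR−mL=-9/2 → turn -1·90°
n=3: pose=(-1,-3,E); sL=90/53, sR=18/17; mL=1053/901, mR=-9/17; mL+mR=576/901 → advance +1; mR−mL=-90/53 → turn -1·90°

0 45/41 1 49/82 -1/2 -2 -1 S
1 90/89 90/61 1485/5429 -45/61 -2 -2 W
2 9/2 45/8 27/16 -45/16 -1 -2 N
3 90/53 18/17 1053/901 -9/17 -1 -3 E
final 0 -3 S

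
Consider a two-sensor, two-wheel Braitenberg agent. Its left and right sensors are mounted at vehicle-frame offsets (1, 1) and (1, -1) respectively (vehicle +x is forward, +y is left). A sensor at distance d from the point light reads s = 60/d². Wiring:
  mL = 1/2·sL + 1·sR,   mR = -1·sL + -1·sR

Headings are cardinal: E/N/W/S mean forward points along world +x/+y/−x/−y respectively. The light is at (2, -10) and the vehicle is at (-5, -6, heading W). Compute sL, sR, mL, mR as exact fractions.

60/73 60/89 7050/6497 -9720/6497

left sensor world pos  = (-6, -7); dL² = 73
right sensor world pos = (-6, -5); dR² = 89
sL = 60/73 = 60/73
sR = 60/89 = 60/89
mL = 1/2·sL + 1·sR = 7050/6497
mR = -1·sL + -1·sR = -9720/6497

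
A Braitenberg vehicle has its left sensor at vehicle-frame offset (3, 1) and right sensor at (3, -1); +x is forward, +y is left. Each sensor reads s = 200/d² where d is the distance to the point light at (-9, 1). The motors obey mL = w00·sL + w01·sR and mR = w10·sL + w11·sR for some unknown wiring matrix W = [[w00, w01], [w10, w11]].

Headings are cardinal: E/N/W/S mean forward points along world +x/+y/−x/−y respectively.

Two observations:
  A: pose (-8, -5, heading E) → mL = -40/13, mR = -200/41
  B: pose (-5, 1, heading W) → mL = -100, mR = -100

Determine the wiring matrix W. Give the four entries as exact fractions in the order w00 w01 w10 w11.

0 -1 -1 0

obs A: pose=(-8,-5,E) → sL=200/41, sR=40/13, mL=-40/13, mR=-200/41
obs B: pose=(-5,1,W) → sL=100, sR=100, mL=-100, mR=-100
sensor matrix S = [[200/41, 40/13], [100, 100]]; det S = 96000/533
solve [mL_A; mL_B] = S·[w00; w01] and [mR_A; mR_B] = S·[w10; w11]:
  w00 = 0, w01 = -1, w10 = -1, w11 = 0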